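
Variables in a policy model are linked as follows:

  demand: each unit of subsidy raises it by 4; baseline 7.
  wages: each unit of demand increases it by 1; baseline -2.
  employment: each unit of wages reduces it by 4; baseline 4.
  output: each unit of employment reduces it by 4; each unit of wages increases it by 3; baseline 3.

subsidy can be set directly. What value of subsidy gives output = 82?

Substituting into the wages equation gives wages = 4*subsidy + 5.
employment becomes -16*subsidy - 16.
So output = 76*subsidy + 82.
Solve 76*subsidy + 82 = 82: subsidy = (82 - 82) / 76 = 0.

subsidy = 0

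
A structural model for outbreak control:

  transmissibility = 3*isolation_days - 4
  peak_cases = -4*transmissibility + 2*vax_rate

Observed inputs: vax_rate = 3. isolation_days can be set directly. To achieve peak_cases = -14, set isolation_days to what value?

Substituting into the peak_cases equation gives peak_cases = -12*isolation_days + 22.
Solve -12*isolation_days + 22 = -14: isolation_days = (-14 - 22) / -12 = 3.

isolation_days = 3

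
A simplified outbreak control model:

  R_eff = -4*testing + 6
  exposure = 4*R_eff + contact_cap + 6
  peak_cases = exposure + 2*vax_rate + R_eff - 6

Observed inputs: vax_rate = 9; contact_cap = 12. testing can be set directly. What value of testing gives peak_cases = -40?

Substituting into the exposure equation gives exposure = -16*testing + 42.
So peak_cases = -20*testing + 60.
Solve -20*testing + 60 = -40: testing = (-40 - 60) / -20 = 5.

testing = 5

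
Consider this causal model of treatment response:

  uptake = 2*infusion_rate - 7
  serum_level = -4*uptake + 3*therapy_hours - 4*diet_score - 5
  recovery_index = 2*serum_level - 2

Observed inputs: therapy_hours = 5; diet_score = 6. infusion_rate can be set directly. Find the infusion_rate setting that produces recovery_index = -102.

infusion_rate = 8

Substituting into the serum_level equation gives serum_level = -8*infusion_rate + 14.
So recovery_index = -16*infusion_rate + 26.
Solve -16*infusion_rate + 26 = -102: infusion_rate = (-102 - 26) / -16 = 8.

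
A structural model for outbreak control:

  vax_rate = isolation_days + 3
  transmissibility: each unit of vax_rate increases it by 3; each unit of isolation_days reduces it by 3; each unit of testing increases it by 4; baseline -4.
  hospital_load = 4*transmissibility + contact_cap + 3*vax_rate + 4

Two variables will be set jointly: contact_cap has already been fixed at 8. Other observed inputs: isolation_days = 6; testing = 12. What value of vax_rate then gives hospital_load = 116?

vax_rate = 0

With contact_cap held at 8:
Intervening on vax_rate fixes its value directly, overriding its dependence on isolation_days.
Substituting into the transmissibility equation gives transmissibility = 3*vax_rate + 26.
This gives hospital_load = 15*vax_rate + 116.
Solve 15*vax_rate + 116 = 116: vax_rate = (116 - 116) / 15 = 0.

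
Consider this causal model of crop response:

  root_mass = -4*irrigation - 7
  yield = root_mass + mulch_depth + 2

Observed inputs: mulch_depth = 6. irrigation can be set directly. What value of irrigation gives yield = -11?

Substituting into the yield equation gives yield = -4*irrigation + 1.
Solve -4*irrigation + 1 = -11: irrigation = (-11 - 1) / -4 = 3.

irrigation = 3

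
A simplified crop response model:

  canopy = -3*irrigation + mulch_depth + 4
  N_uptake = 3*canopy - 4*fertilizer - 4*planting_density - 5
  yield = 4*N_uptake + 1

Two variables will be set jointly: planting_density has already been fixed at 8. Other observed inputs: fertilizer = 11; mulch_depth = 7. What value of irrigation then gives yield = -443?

irrigation = 7

With planting_density held at 8:
Substituting into the canopy equation gives canopy = -3*irrigation + 11.
N_uptake becomes -9*irrigation - 48.
Substituting into the yield equation gives yield = -36*irrigation - 191.
Solve -36*irrigation - 191 = -443: irrigation = (-443 + 191) / -36 = 7.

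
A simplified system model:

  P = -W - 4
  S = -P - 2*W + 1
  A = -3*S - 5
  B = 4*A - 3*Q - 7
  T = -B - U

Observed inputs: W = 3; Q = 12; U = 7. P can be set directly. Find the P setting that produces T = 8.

Intervening on P fixes its value directly, overriding its dependence on W.
Substituting into the S equation gives S = -P - 5.
So A = 3*P + 10.
So B = 12*P - 3.
This gives T = -12*P - 4.
Solve -12*P - 4 = 8: P = (8 + 4) / -12 = -1.

P = -1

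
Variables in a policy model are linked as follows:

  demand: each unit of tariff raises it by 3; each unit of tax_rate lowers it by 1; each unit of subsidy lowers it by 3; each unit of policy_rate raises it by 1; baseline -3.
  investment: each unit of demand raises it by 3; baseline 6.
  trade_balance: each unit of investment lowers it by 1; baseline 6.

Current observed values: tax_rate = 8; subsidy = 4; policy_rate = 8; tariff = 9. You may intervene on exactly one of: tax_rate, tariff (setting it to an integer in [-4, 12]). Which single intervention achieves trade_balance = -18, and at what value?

set tariff = 7

Intervening on tax_rate: trade_balance = 3*tax_rate - 60. Reaching -18 requires tax_rate = 14, outside [-4, 12].
Intervening on tariff: with other inputs at their observed values, trade_balance = -9*tariff + 45. Solving for -18 gives tariff = 7, within [-4, 12].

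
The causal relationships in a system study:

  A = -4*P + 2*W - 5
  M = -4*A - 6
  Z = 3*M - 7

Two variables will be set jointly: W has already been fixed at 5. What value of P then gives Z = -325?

With W held at 5:
Substituting into the A equation gives A = -4*P + 5.
Substituting into the M equation gives M = 16*P - 26.
So Z = 48*P - 85.
Solve 48*P - 85 = -325: P = (-325 + 85) / 48 = -5.

P = -5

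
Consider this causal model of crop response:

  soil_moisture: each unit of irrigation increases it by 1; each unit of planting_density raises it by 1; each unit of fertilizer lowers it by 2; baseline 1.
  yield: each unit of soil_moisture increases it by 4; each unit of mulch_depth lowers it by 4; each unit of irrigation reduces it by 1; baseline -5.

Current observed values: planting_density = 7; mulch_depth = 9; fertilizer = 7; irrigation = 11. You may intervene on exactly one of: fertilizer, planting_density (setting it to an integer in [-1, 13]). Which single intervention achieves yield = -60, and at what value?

Intervening on fertilizer: yield = -8*fertilizer + 24. Reaching -60 requires fertilizer = 21/2, not an integer.
Intervening on planting_density: with other inputs at their observed values, yield = 4*planting_density - 60. Solving for -60 gives planting_density = 0, within [-1, 13].

set planting_density = 0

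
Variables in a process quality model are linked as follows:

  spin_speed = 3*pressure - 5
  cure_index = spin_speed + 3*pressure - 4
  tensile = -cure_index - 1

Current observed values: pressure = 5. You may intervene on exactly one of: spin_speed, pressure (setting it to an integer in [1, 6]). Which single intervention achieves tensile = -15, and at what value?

set spin_speed = 3

Intervening on spin_speed: with other inputs at their observed values, tensile = -spin_speed - 12. Solving for -15 gives spin_speed = 3, within [1, 6].
Intervening on pressure: tensile = -6*pressure + 8. Reaching -15 requires pressure = 23/6, not an integer.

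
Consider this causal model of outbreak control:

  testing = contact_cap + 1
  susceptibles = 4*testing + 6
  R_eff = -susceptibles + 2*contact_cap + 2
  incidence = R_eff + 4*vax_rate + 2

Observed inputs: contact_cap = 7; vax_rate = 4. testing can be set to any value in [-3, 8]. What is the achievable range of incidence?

-4 to 40

Intervening on testing fixes its value directly, overriding its dependence on contact_cap.
Substituting into the R_eff equation gives R_eff = -4*testing + 10.
Substituting into the incidence equation gives incidence = -4*testing + 28.
Linear in testing, so extremes are at the endpoints: testing = -3 gives incidence = 40; testing = 8 gives incidence = -4.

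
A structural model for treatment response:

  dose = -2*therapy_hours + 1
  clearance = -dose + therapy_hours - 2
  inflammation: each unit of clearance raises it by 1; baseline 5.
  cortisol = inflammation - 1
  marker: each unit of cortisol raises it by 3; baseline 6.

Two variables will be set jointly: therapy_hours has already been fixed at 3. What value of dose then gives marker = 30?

dose = -3

With therapy_hours held at 3:
Intervening on dose fixes its value directly, overriding its dependence on therapy_hours.
Substituting into the clearance equation gives clearance = -dose + 1.
So inflammation = -dose + 6.
So cortisol = -dose + 5.
This gives marker = -3*dose + 21.
Solve -3*dose + 21 = 30: dose = (30 - 21) / -3 = -3.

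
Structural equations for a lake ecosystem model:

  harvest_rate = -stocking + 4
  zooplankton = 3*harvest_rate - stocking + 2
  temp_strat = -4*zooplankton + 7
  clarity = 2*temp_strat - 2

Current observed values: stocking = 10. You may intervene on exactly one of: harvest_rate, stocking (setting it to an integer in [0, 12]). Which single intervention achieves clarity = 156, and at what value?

set stocking = 8

Intervening on harvest_rate: clarity = -24*harvest_rate + 76. Reaching 156 requires harvest_rate = -10/3, not an integer.
Intervening on stocking: with other inputs at their observed values, clarity = 32*stocking - 100. Solving for 156 gives stocking = 8, within [0, 12].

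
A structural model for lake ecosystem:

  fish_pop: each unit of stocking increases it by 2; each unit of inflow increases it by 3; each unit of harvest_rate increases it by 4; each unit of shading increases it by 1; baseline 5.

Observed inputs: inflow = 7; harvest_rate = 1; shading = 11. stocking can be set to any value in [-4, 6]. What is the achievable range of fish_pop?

Substituting into the fish_pop equation gives fish_pop = 2*stocking + 41.
Linear in stocking, so extremes are at the endpoints: stocking = -4 gives fish_pop = 33; stocking = 6 gives fish_pop = 53.

33 to 53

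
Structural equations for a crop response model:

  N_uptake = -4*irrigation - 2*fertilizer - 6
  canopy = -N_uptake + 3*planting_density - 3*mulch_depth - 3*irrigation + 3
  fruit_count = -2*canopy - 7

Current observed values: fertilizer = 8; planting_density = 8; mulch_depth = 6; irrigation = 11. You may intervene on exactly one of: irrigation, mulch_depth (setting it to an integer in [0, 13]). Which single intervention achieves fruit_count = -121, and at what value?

set mulch_depth = 1

Intervening on irrigation: fruit_count = -2*irrigation - 69. Reaching -121 requires irrigation = 26, outside [0, 13].
Intervening on mulch_depth: with other inputs at their observed values, fruit_count = 6*mulch_depth - 127. Solving for -121 gives mulch_depth = 1, within [0, 13].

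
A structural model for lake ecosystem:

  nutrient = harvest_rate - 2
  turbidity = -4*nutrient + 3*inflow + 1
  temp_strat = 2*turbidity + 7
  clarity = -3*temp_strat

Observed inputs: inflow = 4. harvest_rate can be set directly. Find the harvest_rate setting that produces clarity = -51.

Substituting into the turbidity equation gives turbidity = -4*harvest_rate + 21.
Substituting into the temp_strat equation gives temp_strat = -8*harvest_rate + 49.
clarity becomes 24*harvest_rate - 147.
Solve 24*harvest_rate - 147 = -51: harvest_rate = (-51 + 147) / 24 = 4.

harvest_rate = 4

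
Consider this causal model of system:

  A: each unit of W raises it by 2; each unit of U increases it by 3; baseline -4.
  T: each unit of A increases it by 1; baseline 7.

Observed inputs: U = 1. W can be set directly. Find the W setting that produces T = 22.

Substituting into the A equation gives A = 2*W - 1.
This gives T = 2*W + 6.
Solve 2*W + 6 = 22: W = (22 - 6) / 2 = 8.

W = 8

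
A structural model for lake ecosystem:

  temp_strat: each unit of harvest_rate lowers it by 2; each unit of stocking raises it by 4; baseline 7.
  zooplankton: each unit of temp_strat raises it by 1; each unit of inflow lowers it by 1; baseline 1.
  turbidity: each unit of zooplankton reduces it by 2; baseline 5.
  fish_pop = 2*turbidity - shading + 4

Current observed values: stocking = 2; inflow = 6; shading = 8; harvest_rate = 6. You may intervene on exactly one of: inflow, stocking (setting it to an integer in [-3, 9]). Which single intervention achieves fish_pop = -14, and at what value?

set inflow = -1

Intervening on inflow: with other inputs at their observed values, fish_pop = 4*inflow - 10. Solving for -14 gives inflow = -1, within [-3, 9].
Intervening on stocking: fish_pop = -16*stocking + 46. Reaching -14 requires stocking = 15/4, not an integer.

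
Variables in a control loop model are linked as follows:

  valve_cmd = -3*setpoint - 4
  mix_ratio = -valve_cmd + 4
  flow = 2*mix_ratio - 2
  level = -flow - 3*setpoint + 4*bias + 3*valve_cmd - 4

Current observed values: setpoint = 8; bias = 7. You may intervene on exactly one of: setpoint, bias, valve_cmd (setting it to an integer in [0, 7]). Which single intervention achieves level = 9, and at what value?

set valve_cmd = 3

Intervening on setpoint: level = -18*setpoint - 2. Reaching 9 requires setpoint = -11/18, not an integer.
Intervening on bias: level = 4*bias - 174. Reaching 9 requires bias = 183/4, not an integer.
Intervening on valve_cmd: with other inputs at their observed values, level = 5*valve_cmd - 6. Solving for 9 gives valve_cmd = 3, within [0, 7].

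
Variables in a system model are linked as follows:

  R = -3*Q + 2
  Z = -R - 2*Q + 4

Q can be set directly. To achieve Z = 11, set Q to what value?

Substituting into the Z equation gives Z = Q + 2.
Solve Q + 2 = 11: Q = (11 - 2) / 1 = 9.

Q = 9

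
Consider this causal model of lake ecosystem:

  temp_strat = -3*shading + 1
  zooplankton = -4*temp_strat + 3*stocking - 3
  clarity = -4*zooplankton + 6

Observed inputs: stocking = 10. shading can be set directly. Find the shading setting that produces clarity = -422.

Substituting into the zooplankton equation gives zooplankton = 12*shading + 23.
Substituting into the clarity equation gives clarity = -48*shading - 86.
Solve -48*shading - 86 = -422: shading = (-422 + 86) / -48 = 7.

shading = 7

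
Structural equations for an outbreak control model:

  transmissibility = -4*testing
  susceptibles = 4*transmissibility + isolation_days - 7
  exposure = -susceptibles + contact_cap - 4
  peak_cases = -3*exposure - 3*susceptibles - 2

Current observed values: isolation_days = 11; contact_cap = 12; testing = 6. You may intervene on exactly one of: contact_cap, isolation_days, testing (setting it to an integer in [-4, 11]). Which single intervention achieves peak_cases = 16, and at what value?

set contact_cap = -2

Intervening on contact_cap: with other inputs at their observed values, peak_cases = -3*contact_cap + 10. Solving for 16 gives contact_cap = -2, within [-4, 11].
Intervening on isolation_days: the paths from isolation_days to peak_cases cancel (net effect zero), leaving peak_cases = -26; 16 is unreachable this way.
Intervening on testing: the paths from testing to peak_cases cancel (net effect zero), leaving peak_cases = -26; 16 is unreachable this way.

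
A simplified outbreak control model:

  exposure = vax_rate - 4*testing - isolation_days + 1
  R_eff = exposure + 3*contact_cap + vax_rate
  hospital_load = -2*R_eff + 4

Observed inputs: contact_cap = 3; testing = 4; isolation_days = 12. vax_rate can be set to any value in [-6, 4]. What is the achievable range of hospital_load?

Substituting into the exposure equation gives exposure = vax_rate - 27.
Substituting into the R_eff equation gives R_eff = 2*vax_rate - 18.
Substituting into the hospital_load equation gives hospital_load = -4*vax_rate + 40.
Linear in vax_rate, so extremes are at the endpoints: vax_rate = -6 gives hospital_load = 64; vax_rate = 4 gives hospital_load = 24.

24 to 64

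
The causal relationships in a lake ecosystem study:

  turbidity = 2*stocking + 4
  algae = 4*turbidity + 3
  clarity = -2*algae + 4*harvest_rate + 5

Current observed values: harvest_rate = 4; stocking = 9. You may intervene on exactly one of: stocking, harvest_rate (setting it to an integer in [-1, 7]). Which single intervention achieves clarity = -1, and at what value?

set stocking = -1

Intervening on stocking: with other inputs at their observed values, clarity = -16*stocking - 17. Solving for -1 gives stocking = -1, within [-1, 7].
Intervening on harvest_rate: clarity = 4*harvest_rate - 177. Reaching -1 requires harvest_rate = 44, outside [-1, 7].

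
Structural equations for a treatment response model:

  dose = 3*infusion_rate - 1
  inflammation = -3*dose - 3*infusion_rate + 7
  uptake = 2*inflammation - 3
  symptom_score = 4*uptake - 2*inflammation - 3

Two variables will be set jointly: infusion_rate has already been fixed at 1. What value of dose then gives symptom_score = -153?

With infusion_rate held at 1:
Intervening on dose fixes its value directly, overriding its dependence on infusion_rate.
Substituting into the inflammation equation gives inflammation = -3*dose + 4.
So uptake = -6*dose + 5.
This gives symptom_score = -18*dose + 9.
Solve -18*dose + 9 = -153: dose = (-153 - 9) / -18 = 9.

dose = 9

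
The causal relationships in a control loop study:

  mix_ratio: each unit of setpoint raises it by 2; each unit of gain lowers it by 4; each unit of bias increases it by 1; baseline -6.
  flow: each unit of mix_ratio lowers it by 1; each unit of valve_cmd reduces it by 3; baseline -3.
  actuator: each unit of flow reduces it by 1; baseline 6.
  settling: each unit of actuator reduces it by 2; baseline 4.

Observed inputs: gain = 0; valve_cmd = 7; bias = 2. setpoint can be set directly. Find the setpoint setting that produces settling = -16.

setpoint = -8

Substituting into the mix_ratio equation gives mix_ratio = 2*setpoint - 4.
Substituting into the flow equation gives flow = -2*setpoint - 20.
Substituting into the actuator equation gives actuator = 2*setpoint + 26.
This gives settling = -4*setpoint - 48.
Solve -4*setpoint - 48 = -16: setpoint = (-16 + 48) / -4 = -8.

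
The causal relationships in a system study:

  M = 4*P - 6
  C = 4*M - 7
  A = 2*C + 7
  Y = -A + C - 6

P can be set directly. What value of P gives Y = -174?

Substituting into the C equation gives C = 16*P - 31.
This gives A = 32*P - 55.
Y becomes -16*P + 18.
Solve -16*P + 18 = -174: P = (-174 - 18) / -16 = 12.

P = 12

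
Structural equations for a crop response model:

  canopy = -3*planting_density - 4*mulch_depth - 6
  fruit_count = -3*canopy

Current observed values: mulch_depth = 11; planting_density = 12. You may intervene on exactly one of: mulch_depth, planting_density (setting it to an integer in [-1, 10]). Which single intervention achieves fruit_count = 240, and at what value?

set planting_density = 10

Intervening on mulch_depth: fruit_count = 12*mulch_depth + 126. Reaching 240 requires mulch_depth = 19/2, not an integer.
Intervening on planting_density: with other inputs at their observed values, fruit_count = 9*planting_density + 150. Solving for 240 gives planting_density = 10, within [-1, 10].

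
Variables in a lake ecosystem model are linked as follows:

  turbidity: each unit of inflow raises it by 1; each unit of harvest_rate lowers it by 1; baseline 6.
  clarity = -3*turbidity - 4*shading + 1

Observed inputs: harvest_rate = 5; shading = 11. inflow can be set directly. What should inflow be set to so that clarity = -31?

Substituting into the turbidity equation gives turbidity = inflow + 1.
Substituting into the clarity equation gives clarity = -3*inflow - 46.
Solve -3*inflow - 46 = -31: inflow = (-31 + 46) / -3 = -5.

inflow = -5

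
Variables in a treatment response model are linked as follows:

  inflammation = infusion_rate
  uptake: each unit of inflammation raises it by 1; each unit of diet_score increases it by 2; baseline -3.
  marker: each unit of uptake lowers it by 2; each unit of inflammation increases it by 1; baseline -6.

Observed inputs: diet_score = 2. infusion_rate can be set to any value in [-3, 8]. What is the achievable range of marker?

-16 to -5

Substituting into the uptake equation gives uptake = infusion_rate + 1.
So marker = -infusion_rate - 8.
Linear in infusion_rate, so extremes are at the endpoints: infusion_rate = -3 gives marker = -5; infusion_rate = 8 gives marker = -16.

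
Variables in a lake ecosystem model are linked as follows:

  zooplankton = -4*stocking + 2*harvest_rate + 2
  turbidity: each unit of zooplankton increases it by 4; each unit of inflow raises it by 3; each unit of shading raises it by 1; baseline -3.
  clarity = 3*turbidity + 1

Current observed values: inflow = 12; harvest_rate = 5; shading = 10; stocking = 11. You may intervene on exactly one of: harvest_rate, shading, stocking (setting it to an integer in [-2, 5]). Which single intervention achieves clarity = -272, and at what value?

Intervening on harvest_rate: clarity = 24*harvest_rate - 374. Reaching -272 requires harvest_rate = 17/4, not an integer.
Intervening on shading: with other inputs at their observed values, clarity = 3*shading - 284. Solving for -272 gives shading = 4, within [-2, 5].
Intervening on stocking: clarity = -48*stocking + 274. Reaching -272 requires stocking = 91/8, not an integer.

set shading = 4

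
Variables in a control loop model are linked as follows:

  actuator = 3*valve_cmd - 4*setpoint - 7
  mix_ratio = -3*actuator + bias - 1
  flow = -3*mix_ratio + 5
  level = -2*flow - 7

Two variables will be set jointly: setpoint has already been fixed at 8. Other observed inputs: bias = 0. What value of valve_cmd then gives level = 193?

valve_cmd = 9

With setpoint held at 8:
Substituting into the actuator equation gives actuator = 3*valve_cmd - 39.
Substituting into the mix_ratio equation gives mix_ratio = -9*valve_cmd + 116.
flow becomes 27*valve_cmd - 343.
This gives level = -54*valve_cmd + 679.
Solve -54*valve_cmd + 679 = 193: valve_cmd = (193 - 679) / -54 = 9.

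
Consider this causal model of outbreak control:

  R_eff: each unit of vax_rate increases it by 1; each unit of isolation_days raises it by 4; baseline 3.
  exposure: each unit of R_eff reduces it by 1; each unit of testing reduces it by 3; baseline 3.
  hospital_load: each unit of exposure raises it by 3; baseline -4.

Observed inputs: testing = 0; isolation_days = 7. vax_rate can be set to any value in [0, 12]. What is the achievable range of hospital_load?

Substituting into the R_eff equation gives R_eff = vax_rate + 31.
Substituting into the exposure equation gives exposure = -vax_rate - 28.
hospital_load becomes -3*vax_rate - 88.
Linear in vax_rate, so extremes are at the endpoints: vax_rate = 0 gives hospital_load = -88; vax_rate = 12 gives hospital_load = -124.

-124 to -88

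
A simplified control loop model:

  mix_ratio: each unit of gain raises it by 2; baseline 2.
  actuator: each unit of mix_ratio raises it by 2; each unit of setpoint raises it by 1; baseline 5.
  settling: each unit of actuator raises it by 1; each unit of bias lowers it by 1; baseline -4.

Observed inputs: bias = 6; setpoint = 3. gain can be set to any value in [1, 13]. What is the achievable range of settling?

6 to 54

Substituting into the actuator equation gives actuator = 4*gain + 12.
Substituting into the settling equation gives settling = 4*gain + 2.
Linear in gain, so extremes are at the endpoints: gain = 1 gives settling = 6; gain = 13 gives settling = 54.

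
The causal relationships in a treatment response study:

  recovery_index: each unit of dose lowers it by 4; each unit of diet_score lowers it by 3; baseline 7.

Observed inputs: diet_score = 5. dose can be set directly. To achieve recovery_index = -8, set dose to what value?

Substituting into the recovery_index equation gives recovery_index = -4*dose - 8.
Solve -4*dose - 8 = -8: dose = (-8 + 8) / -4 = 0.

dose = 0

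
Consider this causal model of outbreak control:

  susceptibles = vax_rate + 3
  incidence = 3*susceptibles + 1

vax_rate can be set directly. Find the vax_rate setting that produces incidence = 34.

Substituting into the incidence equation gives incidence = 3*vax_rate + 10.
Solve 3*vax_rate + 10 = 34: vax_rate = (34 - 10) / 3 = 8.

vax_rate = 8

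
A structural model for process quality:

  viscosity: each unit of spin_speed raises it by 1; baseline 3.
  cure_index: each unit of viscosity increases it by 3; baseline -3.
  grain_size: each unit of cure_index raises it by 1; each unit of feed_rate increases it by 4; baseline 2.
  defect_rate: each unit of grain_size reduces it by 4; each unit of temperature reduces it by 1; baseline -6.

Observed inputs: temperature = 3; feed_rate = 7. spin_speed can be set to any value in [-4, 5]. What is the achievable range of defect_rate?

-213 to -105

Substituting into the cure_index equation gives cure_index = 3*spin_speed + 6.
Substituting into the grain_size equation gives grain_size = 3*spin_speed + 36.
So defect_rate = -12*spin_speed - 153.
Linear in spin_speed, so extremes are at the endpoints: spin_speed = -4 gives defect_rate = -105; spin_speed = 5 gives defect_rate = -213.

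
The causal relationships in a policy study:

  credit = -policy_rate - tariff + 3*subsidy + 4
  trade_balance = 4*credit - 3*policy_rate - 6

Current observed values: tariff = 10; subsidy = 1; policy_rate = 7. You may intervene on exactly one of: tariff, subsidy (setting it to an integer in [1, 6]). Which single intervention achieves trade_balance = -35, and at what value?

set tariff = 2

Intervening on tariff: with other inputs at their observed values, trade_balance = -4*tariff - 27. Solving for -35 gives tariff = 2, within [1, 6].
Intervening on subsidy: trade_balance = 12*subsidy - 79. Reaching -35 requires subsidy = 11/3, not an integer.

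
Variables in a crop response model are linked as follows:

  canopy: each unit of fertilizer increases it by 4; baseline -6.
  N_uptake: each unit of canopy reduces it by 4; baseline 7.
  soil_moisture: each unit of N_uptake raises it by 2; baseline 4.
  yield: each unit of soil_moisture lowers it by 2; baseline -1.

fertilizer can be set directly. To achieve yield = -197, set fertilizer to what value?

fertilizer = -1

Substituting into the N_uptake equation gives N_uptake = -16*fertilizer + 31.
This gives soil_moisture = -32*fertilizer + 66.
Substituting into the yield equation gives yield = 64*fertilizer - 133.
Solve 64*fertilizer - 133 = -197: fertilizer = (-197 + 133) / 64 = -1.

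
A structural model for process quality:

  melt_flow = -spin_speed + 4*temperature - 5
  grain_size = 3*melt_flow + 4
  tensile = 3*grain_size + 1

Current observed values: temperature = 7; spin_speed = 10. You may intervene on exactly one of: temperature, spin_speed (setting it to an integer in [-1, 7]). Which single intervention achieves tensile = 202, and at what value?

Intervening on temperature: tensile = 36*temperature - 122. Reaching 202 requires temperature = 9, outside [-1, 7].
Intervening on spin_speed: with other inputs at their observed values, tensile = -9*spin_speed + 220. Solving for 202 gives spin_speed = 2, within [-1, 7].

set spin_speed = 2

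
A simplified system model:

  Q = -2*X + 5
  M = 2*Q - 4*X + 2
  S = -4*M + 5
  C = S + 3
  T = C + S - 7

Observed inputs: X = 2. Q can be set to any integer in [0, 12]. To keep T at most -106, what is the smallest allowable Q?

Q = 10

Intervening on Q fixes its value directly, overriding its dependence on X.
Substituting into the M equation gives M = 2*Q - 6.
Substituting into the S equation gives S = -8*Q + 29.
This gives C = -8*Q + 32.
This gives T = -16*Q + 54.
Require -16*Q + 54 ≤ -106, so Q ≥ 10.
The smallest integer in [0, 12] satisfying this is 10.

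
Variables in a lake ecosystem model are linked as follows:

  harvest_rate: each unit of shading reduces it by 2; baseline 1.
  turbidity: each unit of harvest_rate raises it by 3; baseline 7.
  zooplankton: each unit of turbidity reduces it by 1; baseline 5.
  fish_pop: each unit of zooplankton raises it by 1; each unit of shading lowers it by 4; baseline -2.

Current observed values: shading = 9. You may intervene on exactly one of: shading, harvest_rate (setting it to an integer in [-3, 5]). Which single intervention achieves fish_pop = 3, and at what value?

set shading = 5

Intervening on shading: with other inputs at their observed values, fish_pop = 2*shading - 7. Solving for 3 gives shading = 5, within [-3, 5].
Intervening on harvest_rate: fish_pop = -3*harvest_rate - 40. Reaching 3 requires harvest_rate = -43/3, not an integer.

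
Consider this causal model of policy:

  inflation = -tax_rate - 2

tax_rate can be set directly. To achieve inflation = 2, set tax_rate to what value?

Solve -tax_rate - 2 = 2: tax_rate = (2 + 2) / -1 = -4.

tax_rate = -4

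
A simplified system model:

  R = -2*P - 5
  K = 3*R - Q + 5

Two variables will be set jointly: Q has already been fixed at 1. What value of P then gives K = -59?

P = 8

With Q held at 1:
Substituting into the K equation gives K = -6*P - 11.
Solve -6*P - 11 = -59: P = (-59 + 11) / -6 = 8.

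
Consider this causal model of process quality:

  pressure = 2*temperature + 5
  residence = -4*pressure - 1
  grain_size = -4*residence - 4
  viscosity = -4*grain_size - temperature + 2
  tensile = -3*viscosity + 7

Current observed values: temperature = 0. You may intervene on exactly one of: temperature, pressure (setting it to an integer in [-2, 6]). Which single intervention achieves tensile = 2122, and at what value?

Intervening on temperature: with other inputs at their observed values, tensile = 387*temperature + 961. Solving for 2122 gives temperature = 3, within [-2, 6].
Intervening on pressure: tensile = 192*pressure + 1. Reaching 2122 requires pressure = 707/64, not an integer.

set temperature = 3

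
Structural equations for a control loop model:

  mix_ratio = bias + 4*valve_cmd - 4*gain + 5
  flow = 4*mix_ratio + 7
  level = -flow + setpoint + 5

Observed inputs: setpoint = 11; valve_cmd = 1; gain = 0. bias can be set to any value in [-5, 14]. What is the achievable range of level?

-83 to -7

Substituting into the mix_ratio equation gives mix_ratio = bias + 9.
Substituting into the flow equation gives flow = 4*bias + 43.
Substituting into the level equation gives level = -4*bias - 27.
Linear in bias, so extremes are at the endpoints: bias = -5 gives level = -7; bias = 14 gives level = -83.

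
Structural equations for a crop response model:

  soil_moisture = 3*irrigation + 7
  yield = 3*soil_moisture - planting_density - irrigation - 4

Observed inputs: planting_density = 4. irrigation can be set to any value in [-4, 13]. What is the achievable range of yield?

Substituting into the yield equation gives yield = 8*irrigation + 13.
Linear in irrigation, so extremes are at the endpoints: irrigation = -4 gives yield = -19; irrigation = 13 gives yield = 117.

-19 to 117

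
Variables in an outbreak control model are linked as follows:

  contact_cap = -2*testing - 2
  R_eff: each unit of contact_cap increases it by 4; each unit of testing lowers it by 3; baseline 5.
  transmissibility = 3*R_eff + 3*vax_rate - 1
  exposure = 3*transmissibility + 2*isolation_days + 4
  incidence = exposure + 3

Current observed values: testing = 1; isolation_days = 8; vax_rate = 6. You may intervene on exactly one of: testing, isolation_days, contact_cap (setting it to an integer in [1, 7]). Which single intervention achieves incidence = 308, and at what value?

set contact_cap = 6

Intervening on testing: incidence = -99*testing + 47. Reaching 308 requires testing = -29/11, not an integer.
Intervening on isolation_days: incidence = 2*isolation_days - 68. Reaching 308 requires isolation_days = 188, outside [1, 7].
Intervening on contact_cap: with other inputs at their observed values, incidence = 36*contact_cap + 92. Solving for 308 gives contact_cap = 6, within [1, 7].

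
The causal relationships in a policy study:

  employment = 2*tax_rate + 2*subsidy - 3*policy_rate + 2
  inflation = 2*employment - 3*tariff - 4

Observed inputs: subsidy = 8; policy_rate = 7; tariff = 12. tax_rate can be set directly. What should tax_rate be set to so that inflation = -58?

tax_rate = -3

Substituting into the employment equation gives employment = 2*tax_rate - 3.
So inflation = 4*tax_rate - 46.
Solve 4*tax_rate - 46 = -58: tax_rate = (-58 + 46) / 4 = -3.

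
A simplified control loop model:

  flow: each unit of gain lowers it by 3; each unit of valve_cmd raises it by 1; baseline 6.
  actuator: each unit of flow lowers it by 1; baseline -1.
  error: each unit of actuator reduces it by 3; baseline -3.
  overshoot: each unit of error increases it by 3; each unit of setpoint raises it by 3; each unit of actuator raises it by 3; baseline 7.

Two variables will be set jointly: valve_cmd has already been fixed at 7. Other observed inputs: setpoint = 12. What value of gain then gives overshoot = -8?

gain = 7

With valve_cmd held at 7:
Substituting into the flow equation gives flow = -3*gain + 13.
Substituting into the actuator equation gives actuator = 3*gain - 14.
Substituting into the error equation gives error = -9*gain + 39.
overshoot becomes -18*gain + 118.
Solve -18*gain + 118 = -8: gain = (-8 - 118) / -18 = 7.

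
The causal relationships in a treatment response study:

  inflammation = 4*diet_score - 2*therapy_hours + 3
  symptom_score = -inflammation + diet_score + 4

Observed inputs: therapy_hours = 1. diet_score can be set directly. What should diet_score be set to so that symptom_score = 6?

diet_score = -1

Substituting into the inflammation equation gives inflammation = 4*diet_score + 1.
Substituting into the symptom_score equation gives symptom_score = -3*diet_score + 3.
Solve -3*diet_score + 3 = 6: diet_score = (6 - 3) / -3 = -1.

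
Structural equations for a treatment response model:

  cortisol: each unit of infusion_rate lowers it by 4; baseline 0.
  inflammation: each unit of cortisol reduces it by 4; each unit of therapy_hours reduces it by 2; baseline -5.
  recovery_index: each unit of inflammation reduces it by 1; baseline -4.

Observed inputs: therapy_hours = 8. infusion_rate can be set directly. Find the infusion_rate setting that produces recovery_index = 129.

infusion_rate = -7

Substituting into the inflammation equation gives inflammation = 16*infusion_rate - 21.
Substituting into the recovery_index equation gives recovery_index = -16*infusion_rate + 17.
Solve -16*infusion_rate + 17 = 129: infusion_rate = (129 - 17) / -16 = -7.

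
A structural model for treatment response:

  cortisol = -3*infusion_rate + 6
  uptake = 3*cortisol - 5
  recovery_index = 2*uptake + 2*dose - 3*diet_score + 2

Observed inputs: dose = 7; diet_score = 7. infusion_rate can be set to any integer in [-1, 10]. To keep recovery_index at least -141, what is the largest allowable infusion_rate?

Substituting into the uptake equation gives uptake = -9*infusion_rate + 13.
Substituting into the recovery_index equation gives recovery_index = -18*infusion_rate + 21.
Require -18*infusion_rate + 21 ≥ -141, so infusion_rate ≤ 9.
The largest integer in [-1, 10] satisfying this is 9.

infusion_rate = 9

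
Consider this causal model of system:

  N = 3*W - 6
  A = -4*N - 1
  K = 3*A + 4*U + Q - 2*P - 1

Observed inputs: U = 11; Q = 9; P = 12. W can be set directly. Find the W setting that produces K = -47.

W = 4

Substituting into the A equation gives A = -12*W + 23.
Substituting into the K equation gives K = -36*W + 97.
Solve -36*W + 97 = -47: W = (-47 - 97) / -36 = 4.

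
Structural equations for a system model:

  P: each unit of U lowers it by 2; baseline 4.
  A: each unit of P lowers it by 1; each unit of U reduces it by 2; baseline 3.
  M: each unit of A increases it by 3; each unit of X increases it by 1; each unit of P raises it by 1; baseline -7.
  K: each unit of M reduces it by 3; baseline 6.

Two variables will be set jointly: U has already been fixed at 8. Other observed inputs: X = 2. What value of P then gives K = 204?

With U held at 8:
Intervening on P fixes its value directly, overriding its dependence on U.
Substituting into the A equation gives A = -P - 13.
Substituting into the M equation gives M = -2*P - 44.
Substituting into the K equation gives K = 6*P + 138.
Solve 6*P + 138 = 204: P = (204 - 138) / 6 = 11.

P = 11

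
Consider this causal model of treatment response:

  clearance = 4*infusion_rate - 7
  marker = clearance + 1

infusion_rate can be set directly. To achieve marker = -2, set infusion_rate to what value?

infusion_rate = 1

Substituting into the marker equation gives marker = 4*infusion_rate - 6.
Solve 4*infusion_rate - 6 = -2: infusion_rate = (-2 + 6) / 4 = 1.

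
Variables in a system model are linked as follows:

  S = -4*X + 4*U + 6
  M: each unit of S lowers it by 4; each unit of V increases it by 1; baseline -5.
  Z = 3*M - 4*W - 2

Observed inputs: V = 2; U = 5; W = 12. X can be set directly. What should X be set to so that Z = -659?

Substituting into the S equation gives S = -4*X + 26.
Substituting into the M equation gives M = 16*X - 107.
Substituting into the Z equation gives Z = 48*X - 371.
Solve 48*X - 371 = -659: X = (-659 + 371) / 48 = -6.

X = -6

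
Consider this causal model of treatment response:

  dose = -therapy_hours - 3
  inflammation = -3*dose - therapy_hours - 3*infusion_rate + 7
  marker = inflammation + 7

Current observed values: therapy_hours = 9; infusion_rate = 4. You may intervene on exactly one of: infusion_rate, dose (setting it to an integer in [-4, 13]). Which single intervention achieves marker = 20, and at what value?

set infusion_rate = 7

Intervening on infusion_rate: with other inputs at their observed values, marker = -3*infusion_rate + 41. Solving for 20 gives infusion_rate = 7, within [-4, 13].
Intervening on dose: marker = -3*dose - 7. Reaching 20 requires dose = -9, outside [-4, 13].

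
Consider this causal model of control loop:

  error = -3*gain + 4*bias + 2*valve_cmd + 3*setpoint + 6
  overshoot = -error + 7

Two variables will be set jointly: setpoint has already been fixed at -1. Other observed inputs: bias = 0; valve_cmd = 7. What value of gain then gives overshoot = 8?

With setpoint held at -1:
Substituting into the error equation gives error = -3*gain + 17.
Substituting into the overshoot equation gives overshoot = 3*gain - 10.
Solve 3*gain - 10 = 8: gain = (8 + 10) / 3 = 6.

gain = 6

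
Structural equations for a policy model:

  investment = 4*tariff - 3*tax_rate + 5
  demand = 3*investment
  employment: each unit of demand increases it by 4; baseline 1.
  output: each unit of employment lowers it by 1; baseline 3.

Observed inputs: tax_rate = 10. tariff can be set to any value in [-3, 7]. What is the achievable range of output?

Substituting into the investment equation gives investment = 4*tariff - 25.
This gives demand = 12*tariff - 75.
employment becomes 48*tariff - 299.
So output = -48*tariff + 302.
Linear in tariff, so extremes are at the endpoints: tariff = -3 gives output = 446; tariff = 7 gives output = -34.

-34 to 446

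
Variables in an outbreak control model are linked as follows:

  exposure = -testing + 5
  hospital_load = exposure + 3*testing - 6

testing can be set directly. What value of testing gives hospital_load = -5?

testing = -2

Substituting into the hospital_load equation gives hospital_load = 2*testing - 1.
Solve 2*testing - 1 = -5: testing = (-5 + 1) / 2 = -2.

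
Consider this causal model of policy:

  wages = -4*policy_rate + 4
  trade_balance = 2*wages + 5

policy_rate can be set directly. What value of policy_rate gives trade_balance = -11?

Substituting into the trade_balance equation gives trade_balance = -8*policy_rate + 13.
Solve -8*policy_rate + 13 = -11: policy_rate = (-11 - 13) / -8 = 3.

policy_rate = 3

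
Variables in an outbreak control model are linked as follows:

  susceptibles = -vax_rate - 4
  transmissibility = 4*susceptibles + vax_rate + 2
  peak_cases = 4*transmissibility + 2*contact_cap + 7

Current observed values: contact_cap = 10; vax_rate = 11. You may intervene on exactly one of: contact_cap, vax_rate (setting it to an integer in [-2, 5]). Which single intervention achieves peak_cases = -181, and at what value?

set contact_cap = 0

Intervening on contact_cap: with other inputs at their observed values, peak_cases = 2*contact_cap - 181. Solving for -181 gives contact_cap = 0, within [-2, 5].
Intervening on vax_rate: peak_cases = -12*vax_rate - 29. Reaching -181 requires vax_rate = 38/3, not an integer.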